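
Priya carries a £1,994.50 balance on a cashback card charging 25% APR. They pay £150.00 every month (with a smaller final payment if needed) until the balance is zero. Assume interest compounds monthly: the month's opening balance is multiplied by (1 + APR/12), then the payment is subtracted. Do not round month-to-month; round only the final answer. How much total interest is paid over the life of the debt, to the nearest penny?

Monthly rate r = 25%/12 = 2.08333% = 0.0208333.
Payoff takes n = ⌈−ln(1 − rB₀/P)/ln(1+r)⌉ = ⌈15.731⌉ = 16 payments; the last is £109.98.
Total paid = 15·£150.00 + £109.98 = £2,359.98.
Total interest = total paid − principal = £2,359.98 − £1,994.50 = £365.48.

£365.48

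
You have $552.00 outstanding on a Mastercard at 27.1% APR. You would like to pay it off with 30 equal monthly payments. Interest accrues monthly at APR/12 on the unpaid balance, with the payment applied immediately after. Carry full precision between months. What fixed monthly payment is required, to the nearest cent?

Monthly rate r = 27.1%/12 = 2.25833% = 0.0225833.
Level-payment amortization: P = B₀·r / (1 − (1+r)^(−n)) = 552.00·0.0225833 / (1 − 1.02258^(−30)).
Denominator 1 − (1+r)^(−30) = 0.488272569.
P = 12.466 / 0.488272569 ≈ 25.53.

$25.53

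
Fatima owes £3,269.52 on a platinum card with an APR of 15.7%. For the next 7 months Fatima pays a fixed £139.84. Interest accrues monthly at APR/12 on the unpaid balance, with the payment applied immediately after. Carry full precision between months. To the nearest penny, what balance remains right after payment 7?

Monthly rate r = 15.7%/12 = 1.30833% = 0.0130833.
Each month: B ← B·(1+r) − £139.84.
Month 1: interest £42.78; balance after payment £3,172.46.
Month 2: interest £41.51; balance after payment £3,074.12.
Month 3: interest £40.22; balance after payment £2,974.50.
Month 4: interest £38.92; balance after payment £2,873.58.
Month 5: interest £37.60; balance after payment £2,771.33.
Month 6: interest £36.26; balance after payment £2,667.75.
Month 7: interest £34.90; balance after payment £2,562.82.

£2,562.82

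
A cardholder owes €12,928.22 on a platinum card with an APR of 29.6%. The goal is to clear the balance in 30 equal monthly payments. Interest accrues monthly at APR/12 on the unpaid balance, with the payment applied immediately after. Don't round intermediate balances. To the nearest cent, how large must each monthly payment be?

€614.94

Monthly rate r = 29.6%/12 = 2.46667% = 0.0246667.
Level-payment amortization: P = B₀·r / (1 − (1+r)^(−n)) = 12928.22·0.0246667 / (1 − 1.02467^(−30)).
Denominator 1 − (1+r)^(−30) = 0.51858264.
P = 318.896 / 0.51858264 ≈ 614.94.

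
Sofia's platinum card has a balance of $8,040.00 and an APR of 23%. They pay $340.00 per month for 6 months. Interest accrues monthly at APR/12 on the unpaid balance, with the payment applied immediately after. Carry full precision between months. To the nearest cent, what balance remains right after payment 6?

Monthly rate r = 23%/12 = 1.91667% = 0.0191667.
Each month: B ← B·(1+r) − $340.00.
Month 1: interest $154.10; balance after payment $7,854.10.
Month 2: interest $150.54; balance after payment $7,664.64.
Month 3: interest $146.91; balance after payment $7,471.54.
Month 4: interest $143.20; balance after payment $7,274.75.
Month 5: interest $139.43; balance after payment $7,074.18.
Month 6: interest $135.59; balance after payment $6,869.77.

$6,869.77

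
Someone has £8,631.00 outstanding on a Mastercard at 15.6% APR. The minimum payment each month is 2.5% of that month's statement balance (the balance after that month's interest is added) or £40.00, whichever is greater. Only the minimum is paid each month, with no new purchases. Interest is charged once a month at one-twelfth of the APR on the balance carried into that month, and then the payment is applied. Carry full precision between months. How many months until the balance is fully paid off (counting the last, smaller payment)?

193 months

Monthly rate r = 15.6%/12 = 1.3% = 0.013.
While 2.5% of the post-interest balance exceeds £40.00, each month B ← (B·(1+r))·(1 − 0.025), i.e. B shrinks by the factor (1+r)·0.975 = 0.98767.
This holds for months 1–137. Entering month 138 the balance is £1,578.29; 2.5% of the post-interest balance is now below £40.00, so the flat £40.00 minimum applies from here.
From month 138 a fixed £40.00 at rate r clears £1,578.29 in 56 more payments. Total: 137 + 56 = 193 months.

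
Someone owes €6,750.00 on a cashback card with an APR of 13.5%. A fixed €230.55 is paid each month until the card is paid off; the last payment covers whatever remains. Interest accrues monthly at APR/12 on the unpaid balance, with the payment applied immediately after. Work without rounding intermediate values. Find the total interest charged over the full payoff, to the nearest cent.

Monthly rate r = 13.5%/12 = 1.125% = 0.01125.
Payoff takes n = ⌈−ln(1 − rB₀/P)/ln(1+r)⌉ = ⌈35.715⌉ = 36 payments; the last is €165.01.
Total paid = 35·€230.55 + €165.01 = €8,234.26.
Total interest = total paid − principal = €8,234.26 − €6,750.00 = €1,484.26.

€1,484.26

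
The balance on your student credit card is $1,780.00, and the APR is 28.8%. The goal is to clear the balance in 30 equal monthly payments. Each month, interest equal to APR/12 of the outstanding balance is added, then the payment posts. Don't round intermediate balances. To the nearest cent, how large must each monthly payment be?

Monthly rate r = 28.8%/12 = 2.4% = 0.024.
Level-payment amortization: P = B₀·r / (1 − (1+r)^(−n)) = 1780.00·0.024 / (1 − 1.024^(−30)).
Denominator 1 − (1+r)^(−30) = 0.509090653.
P = 42.72 / 0.509090653 ≈ 83.91.

$83.91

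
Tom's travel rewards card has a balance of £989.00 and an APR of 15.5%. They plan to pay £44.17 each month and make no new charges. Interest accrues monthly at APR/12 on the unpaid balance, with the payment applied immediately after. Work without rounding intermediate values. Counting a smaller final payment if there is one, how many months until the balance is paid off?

27 payments

Monthly rate r = 15.5%/12 = 1.29167% = 0.0129167.
Recurrence: B ← B·(1+r) − £44.17.
Month 1: interest £12.77; balance after payment £957.60.
Month 2: interest £12.37; balance after payment £925.80.
Closed form: n = −ln(1 − rB₀/P)/ln(1+r) = −ln(0.71079)/ln(1.01292) ≈ 26.600, so the balance reaches zero during payment 27.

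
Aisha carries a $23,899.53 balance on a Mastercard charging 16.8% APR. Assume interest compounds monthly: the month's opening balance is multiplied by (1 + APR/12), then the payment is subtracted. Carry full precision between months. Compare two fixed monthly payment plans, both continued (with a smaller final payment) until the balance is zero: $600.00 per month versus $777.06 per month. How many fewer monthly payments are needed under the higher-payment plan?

Monthly rate r = 16.8%/12 = 1.4% = 0.014.
At $600.00/mo: n = ⌈−ln(1 − rB₀/P)/ln(1+r)⌉ = 59 payments (last $402.20); total interest = total paid − $23,899.53 = $11,302.67.
At $777.06/mo: 41 payments (last $394.63); total interest $7,577.50.
Payments saved = 59 − 41 = 18.

18 fewer payments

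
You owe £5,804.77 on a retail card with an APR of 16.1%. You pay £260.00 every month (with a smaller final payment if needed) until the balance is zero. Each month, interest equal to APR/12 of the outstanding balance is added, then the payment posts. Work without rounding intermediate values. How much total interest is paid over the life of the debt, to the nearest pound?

£1,141

Monthly rate r = 16.1%/12 = 1.34167% = 0.0134167.
Payoff takes n = ⌈−ln(1 − rB₀/P)/ln(1+r)⌉ = ⌈26.713⌉ = 27 payments; the last is £185.79.
Total paid = 26·£260.00 + £185.79 = £6,945.79.
Total interest = total paid − principal = £6,945.79 − £5,804.77 = £1,141.02.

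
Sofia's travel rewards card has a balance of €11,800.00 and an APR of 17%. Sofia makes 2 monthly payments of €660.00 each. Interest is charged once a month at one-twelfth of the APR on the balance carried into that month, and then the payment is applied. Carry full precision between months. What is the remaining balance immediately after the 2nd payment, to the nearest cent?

Monthly rate r = 17%/12 = 1.41667% = 0.0141667.
Each month: B ← B·(1+r) − €660.00.
Month 1: interest €167.17; balance after payment €11,307.17.
Month 2: interest €160.18; balance after payment €10,807.35.

€10,807.35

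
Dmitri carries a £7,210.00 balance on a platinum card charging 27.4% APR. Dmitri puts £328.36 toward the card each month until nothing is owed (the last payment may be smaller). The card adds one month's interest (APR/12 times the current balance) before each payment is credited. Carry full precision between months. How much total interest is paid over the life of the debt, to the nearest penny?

Monthly rate r = 27.4%/12 = 2.28333% = 0.0228333.
Payoff takes n = ⌈−ln(1 − rB₀/P)/ln(1+r)⌉ = ⌈30.823⌉ = 31 payments; the last is £270.84.
Total paid = 30·£328.36 + £270.84 = £10,121.64.
Total interest = total paid − principal = £10,121.64 − £7,210.00 = £2,911.64.

£2,911.64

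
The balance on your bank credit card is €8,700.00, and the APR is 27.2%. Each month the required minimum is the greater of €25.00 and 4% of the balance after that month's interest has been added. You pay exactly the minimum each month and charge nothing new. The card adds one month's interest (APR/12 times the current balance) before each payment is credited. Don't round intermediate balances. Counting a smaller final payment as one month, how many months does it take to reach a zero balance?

181 months

Monthly rate r = 27.2%/12 = 2.26667% = 0.0226667.
While 4% of the post-interest balance exceeds €25.00, each month B ← (B·(1+r))·(1 − 0.04), i.e. B shrinks by the factor (1+r)·0.96 = 0.98176.
This holds for months 1–145. Entering month 146 the balance is €602.97; 4% of the post-interest balance is now below €25.00, so the flat €25.00 minimum applies from here.
From month 146 a fixed €25.00 at rate r clears €602.97 in 36 more payments. Total: 145 + 36 = 181 months.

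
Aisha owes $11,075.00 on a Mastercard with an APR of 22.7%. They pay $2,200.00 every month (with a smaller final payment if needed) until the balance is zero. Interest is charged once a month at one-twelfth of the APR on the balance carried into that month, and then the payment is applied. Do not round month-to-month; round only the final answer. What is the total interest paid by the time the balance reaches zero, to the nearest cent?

Monthly rate r = 22.7%/12 = 1.89167% = 0.0189167.
Payoff takes n = ⌈−ln(1 − rB₀/P)/ln(1+r)⌉ = ⌈5.340⌉ = 6 payments; the last is $752.76.
Total paid = 5·$2,200.00 + $752.76 = $11,752.76.
Total interest = total paid − principal = $11,752.76 − $11,075.00 = $677.76.

$677.76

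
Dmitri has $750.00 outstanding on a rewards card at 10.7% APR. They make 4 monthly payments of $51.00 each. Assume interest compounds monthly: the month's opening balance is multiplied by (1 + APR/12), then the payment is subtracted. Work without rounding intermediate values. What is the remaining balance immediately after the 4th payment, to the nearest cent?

$570.37

Monthly rate r = 10.7%/12 = 0.891667% = 0.00891667.
Each month: B ← B·(1+r) − $51.00.
Month 1: interest $6.69; balance after payment $705.69.
Month 2: interest $6.29; balance after payment $660.98.
Month 3: interest $5.89; balance after payment $615.87.
Month 4: interest $5.49; balance after payment $570.37.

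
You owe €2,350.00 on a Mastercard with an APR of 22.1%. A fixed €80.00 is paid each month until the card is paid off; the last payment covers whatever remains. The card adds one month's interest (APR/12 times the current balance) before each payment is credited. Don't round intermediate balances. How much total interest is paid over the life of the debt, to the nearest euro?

€1,064

Monthly rate r = 22.1%/12 = 1.84167% = 0.0184167.
Payoff takes n = ⌈−ln(1 − rB₀/P)/ln(1+r)⌉ = ⌈42.670⌉ = 43 payments; the last is €53.73.
Total paid = 42·€80.00 + €53.73 = €3,413.73.
Total interest = total paid − principal = €3,413.73 − €2,350.00 = €1,063.73.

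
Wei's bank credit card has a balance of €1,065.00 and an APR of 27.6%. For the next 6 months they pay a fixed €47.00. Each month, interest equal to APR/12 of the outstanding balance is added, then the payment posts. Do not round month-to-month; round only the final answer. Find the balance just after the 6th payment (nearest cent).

€921.96

Monthly rate r = 27.6%/12 = 2.3% = 0.023.
Each month: B ← B·(1+r) − €47.00.
Month 1: interest €24.50; balance after payment €1,042.49.
Month 2: interest €23.98; balance after payment €1,019.47.
Month 3: interest €23.45; balance after payment €995.92.
Month 4: interest €22.91; balance after payment €971.83.
Month 5: interest €22.35; balance after payment €947.18.
Month 6: interest €21.79; balance after payment €921.96.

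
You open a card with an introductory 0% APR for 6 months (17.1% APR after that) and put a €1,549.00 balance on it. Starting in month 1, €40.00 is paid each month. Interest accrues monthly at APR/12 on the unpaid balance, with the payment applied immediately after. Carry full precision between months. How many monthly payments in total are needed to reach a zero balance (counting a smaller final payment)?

51 payments

Promo months 1–6 at r₀ = 0%/12 = 0; months 7+ at r₁ = 17.1%/12 = 0.01425.
After month 6 (no interest yet): B = €1,549.00 − 6·€40.00 = €1,309.00.
Then at r₁ with €40.00/mo: n₂ = −ln(1 − r₁·B/P)/ln(1+r₁) ≈ 44.38 → 45 more payments.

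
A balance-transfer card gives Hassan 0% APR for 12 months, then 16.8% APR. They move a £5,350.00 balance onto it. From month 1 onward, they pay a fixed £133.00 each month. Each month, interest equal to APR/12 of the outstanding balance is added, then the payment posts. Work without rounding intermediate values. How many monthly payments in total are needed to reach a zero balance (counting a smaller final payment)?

49 payments

Promo months 1–12 at r₀ = 0%/12 = 0; months 13+ at r₁ = 16.8%/12 = 0.014.
After month 12 (no interest yet): B = £5,350.00 − 12·£133.00 = £3,754.00.
Then at r₁ with £133.00/mo: n₂ = −ln(1 − r₁·B/P)/ln(1+r₁) ≈ 36.16 → 37 more payments.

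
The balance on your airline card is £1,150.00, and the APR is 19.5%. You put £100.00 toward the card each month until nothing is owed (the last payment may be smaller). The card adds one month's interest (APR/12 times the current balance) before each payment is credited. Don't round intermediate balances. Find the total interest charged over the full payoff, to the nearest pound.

Monthly rate r = 19.5%/12 = 1.625% = 0.01625.
Payoff takes n = ⌈−ln(1 − rB₀/P)/ln(1+r)⌉ = ⌈12.834⌉ = 13 payments; the last is £83.48.
Total paid = 12·£100.00 + £83.48 = £1,283.48.
Total interest = total paid − principal = £1,283.48 − £1,150.00 = £133.48.

£133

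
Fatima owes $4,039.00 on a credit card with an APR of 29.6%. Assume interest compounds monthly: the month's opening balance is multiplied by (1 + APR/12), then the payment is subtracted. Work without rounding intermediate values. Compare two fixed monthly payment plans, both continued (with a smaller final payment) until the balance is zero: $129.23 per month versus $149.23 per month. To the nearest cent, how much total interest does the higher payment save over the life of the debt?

Monthly rate r = 29.6%/12 = 2.46667% = 0.0246667.
At $129.23/mo: n = ⌈−ln(1 − rB₀/P)/ln(1+r)⌉ = 61 payments (last $62.62); total interest = total paid − $4,039.00 = $3,777.42.
At $149.23/mo: 46 payments (last $30.55); total interest $2,706.90.
Interest saved = $3,777.42 − $2,706.90 = $1,070.52.

$1,070.52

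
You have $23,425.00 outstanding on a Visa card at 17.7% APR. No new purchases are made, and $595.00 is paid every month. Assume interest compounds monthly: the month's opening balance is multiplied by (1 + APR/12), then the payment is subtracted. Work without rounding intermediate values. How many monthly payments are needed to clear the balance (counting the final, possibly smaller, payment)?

Monthly rate r = 17.7%/12 = 1.475% = 0.01475.
Recurrence: B ← B·(1+r) − $595.00.
Month 1: interest $345.52; balance after payment $23,175.52.
Month 2: interest $341.84; balance after payment $22,922.36.
Closed form: n = −ln(1 − rB₀/P)/ln(1+r) = −ln(0.4193)/ln(1.01475) ≈ 59.361, so the balance reaches zero during payment 60.

60 payments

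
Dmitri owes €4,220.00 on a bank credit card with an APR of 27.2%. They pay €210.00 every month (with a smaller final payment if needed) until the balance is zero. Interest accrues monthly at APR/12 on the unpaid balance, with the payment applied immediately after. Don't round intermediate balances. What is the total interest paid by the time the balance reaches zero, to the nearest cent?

Monthly rate r = 27.2%/12 = 2.26667% = 0.0226667.
Payoff takes n = ⌈−ln(1 − rB₀/P)/ln(1+r)⌉ = ⌈27.121⌉ = 28 payments; the last is €25.60.
Total paid = 27·€210.00 + €25.60 = €5,695.60.
Total interest = total paid − principal = €5,695.60 − €4,220.00 = €1,475.60.

€1,475.60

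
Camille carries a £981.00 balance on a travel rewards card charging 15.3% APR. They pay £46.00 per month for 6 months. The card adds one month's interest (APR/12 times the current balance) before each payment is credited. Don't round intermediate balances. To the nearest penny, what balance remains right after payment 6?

£773.53

Monthly rate r = 15.3%/12 = 1.275% = 0.01275.
Each month: B ← B·(1+r) − £46.00.
Month 1: interest £12.51; balance after payment £947.51.
Month 2: interest £12.08; balance after payment £913.59.
Month 3: interest £11.65; balance after payment £879.24.
Month 4: interest £11.21; balance after payment £844.45.
Month 5: interest £10.77; balance after payment £809.21.
Month 6: interest £10.32; balance after payment £773.53.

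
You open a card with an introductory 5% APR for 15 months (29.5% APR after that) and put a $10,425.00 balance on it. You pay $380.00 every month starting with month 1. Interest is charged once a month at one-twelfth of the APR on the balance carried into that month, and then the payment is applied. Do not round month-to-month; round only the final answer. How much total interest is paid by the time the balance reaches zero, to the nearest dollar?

$1,732

Promo months 1–15 at r₀ = 5%/12 = 0.00416667; months 16+ at r₁ = 29.5%/12 = 0.0245833.
After month 15: iterate B ← B·(1+r₀) − $380.00 for 15 months → $5,226.62.
Then at r₁ with $380.00/mo: n₂ = −ln(1 − r₁·B/P)/ln(1+r₁) ≈ 16.99 → 17 more payments.
Total paid = 31·$380.00 + $377.18 = $12,157.18; interest = $12,157.18 − $10,425.00 = $1,732.18.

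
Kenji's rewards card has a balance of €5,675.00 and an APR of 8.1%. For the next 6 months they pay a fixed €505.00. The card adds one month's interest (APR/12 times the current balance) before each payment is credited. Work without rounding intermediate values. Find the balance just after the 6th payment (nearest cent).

Monthly rate r = 8.1%/12 = 0.675% = 0.00675.
Each month: B ← B·(1+r) − €505.00.
Month 1: interest €38.31; balance after payment €5,208.31.
Month 2: interest €35.16; balance after payment €4,738.46.
Month 3: interest €31.98; balance after payment €4,265.45.
Month 4: interest €28.79; balance after payment €3,789.24.
Month 5: interest €25.58; balance after payment €3,309.82.
Month 6: interest €22.34; balance after payment €2,827.16.

€2,827.16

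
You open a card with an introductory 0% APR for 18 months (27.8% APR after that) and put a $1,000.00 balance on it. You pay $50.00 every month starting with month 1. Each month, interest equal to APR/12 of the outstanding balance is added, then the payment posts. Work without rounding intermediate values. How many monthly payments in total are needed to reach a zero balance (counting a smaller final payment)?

21 months

Promo months 1–18 at r₀ = 0%/12 = 0; months 19+ at r₁ = 27.8%/12 = 0.0231667.
After month 18 (no interest yet): B = $1,000.00 − 18·$50.00 = $100.00.
Then at r₁ with $50.00/mo: n₂ = −ln(1 − r₁·B/P)/ln(1+r₁) ≈ 2.07 → 3 more payments.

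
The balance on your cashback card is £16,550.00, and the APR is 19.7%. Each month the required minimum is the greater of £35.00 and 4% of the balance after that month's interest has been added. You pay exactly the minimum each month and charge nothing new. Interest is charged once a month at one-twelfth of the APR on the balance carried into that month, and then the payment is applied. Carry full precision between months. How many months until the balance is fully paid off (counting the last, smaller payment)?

153 months

Monthly rate r = 19.7%/12 = 1.64167% = 0.0164167.
While 4% of the post-interest balance exceeds £35.00, each month B ← (B·(1+r))·(1 − 0.04), i.e. B shrinks by the factor (1+r)·0.96 = 0.97576.
This holds for months 1–121. Entering month 122 the balance is £849.77; 4% of the post-interest balance is now below £35.00, so the flat £35.00 minimum applies from here.
From month 122 a fixed £35.00 at rate r clears £849.77 in 32 more payments. Total: 121 + 32 = 153 months.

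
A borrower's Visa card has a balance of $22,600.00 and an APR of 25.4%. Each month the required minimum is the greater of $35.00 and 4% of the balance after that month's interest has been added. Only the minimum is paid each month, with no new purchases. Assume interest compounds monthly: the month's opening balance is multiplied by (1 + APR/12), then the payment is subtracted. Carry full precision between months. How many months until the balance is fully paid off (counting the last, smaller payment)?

Monthly rate r = 25.4%/12 = 2.11667% = 0.0211667.
While 4% of the post-interest balance exceeds $35.00, each month B ← (B·(1+r))·(1 − 0.04), i.e. B shrinks by the factor (1+r)·0.96 = 0.98032.
This holds for months 1–165. Entering month 166 the balance is $850.76; 4% of the post-interest balance is now below $35.00, so the flat $35.00 minimum applies from here.
From month 166 a fixed $35.00 at rate r clears $850.76 in 35 more payments. Total: 165 + 35 = 200 months.

200 months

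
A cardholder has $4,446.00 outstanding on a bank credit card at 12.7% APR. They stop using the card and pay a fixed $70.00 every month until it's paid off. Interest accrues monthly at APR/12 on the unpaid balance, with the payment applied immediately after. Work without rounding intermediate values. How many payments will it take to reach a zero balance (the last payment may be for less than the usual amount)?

106 months

Monthly rate r = 12.7%/12 = 1.05833% = 0.0105833.
Recurrence: B ← B·(1+r) − $70.00.
Month 1: interest $47.05; balance after payment $4,423.05.
Month 2: interest $46.81; balance after payment $4,399.86.
Closed form: n = −ln(1 − rB₀/P)/ln(1+r) = −ln(0.32781)/ln(1.01058) ≈ 105.942, so the balance reaches zero during payment 106.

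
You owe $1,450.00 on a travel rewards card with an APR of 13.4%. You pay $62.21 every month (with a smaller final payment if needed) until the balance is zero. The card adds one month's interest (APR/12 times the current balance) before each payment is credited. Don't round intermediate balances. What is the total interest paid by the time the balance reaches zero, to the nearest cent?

$238.94

Monthly rate r = 13.4%/12 = 1.11667% = 0.0111667.
Payoff takes n = ⌈−ln(1 − rB₀/P)/ln(1+r)⌉ = ⌈27.148⌉ = 28 payments; the last is $9.27.
Total paid = 27·$62.21 + $9.27 = $1,688.94.
Total interest = total paid − principal = $1,688.94 − $1,450.00 = $238.94.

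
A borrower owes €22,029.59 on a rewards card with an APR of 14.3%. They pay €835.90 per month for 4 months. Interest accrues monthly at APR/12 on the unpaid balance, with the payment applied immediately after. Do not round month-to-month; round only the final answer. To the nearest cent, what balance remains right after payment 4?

€19,694.74

Monthly rate r = 14.3%/12 = 1.19167% = 0.0119167.
Each month: B ← B·(1+r) − €835.90.
Month 1: interest €262.52; balance after payment €21,456.21.
Month 2: interest €255.69; balance after payment €20,876.00.
Month 3: interest €248.77; balance after payment €20,288.87.
Month 4: interest €241.78; balance after payment €19,694.74.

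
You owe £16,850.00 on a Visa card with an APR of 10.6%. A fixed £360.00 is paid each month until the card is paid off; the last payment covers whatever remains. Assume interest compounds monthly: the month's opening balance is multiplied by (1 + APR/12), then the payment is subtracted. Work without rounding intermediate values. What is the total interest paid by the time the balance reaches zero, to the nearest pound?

Monthly rate r = 10.6%/12 = 0.883333% = 0.00883333.
Payoff takes n = ⌈−ln(1 − rB₀/P)/ln(1+r)⌉ = ⌈60.662⌉ = 61 payments; the last is £238.71.
Total paid = 60·£360.00 + £238.71 = £21,838.71.
Total interest = total paid − principal = £21,838.71 − £16,850.00 = £4,988.71.

£4,989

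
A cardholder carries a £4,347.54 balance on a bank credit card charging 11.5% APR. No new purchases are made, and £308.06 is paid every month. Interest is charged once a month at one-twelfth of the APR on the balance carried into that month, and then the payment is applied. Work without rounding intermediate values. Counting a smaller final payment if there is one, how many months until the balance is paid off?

16 months

Monthly rate r = 11.5%/12 = 0.958333% = 0.00958333.
Recurrence: B ← B·(1+r) − £308.06.
Month 1: interest £41.66; balance after payment £4,081.14.
Month 2: interest £39.11; balance after payment £3,812.19.
Closed form: n = −ln(1 − rB₀/P)/ln(1+r) = −ln(0.86475)/ln(1.00958) ≈ 15.235, so the balance reaches zero during payment 16.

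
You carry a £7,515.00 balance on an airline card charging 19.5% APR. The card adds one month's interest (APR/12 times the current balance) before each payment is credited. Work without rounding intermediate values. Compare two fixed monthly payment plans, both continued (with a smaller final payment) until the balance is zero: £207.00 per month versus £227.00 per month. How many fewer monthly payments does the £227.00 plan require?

8 fewer payments

Monthly rate r = 19.5%/12 = 1.625% = 0.01625.
At £207.00/mo: n = ⌈−ln(1 − rB₀/P)/ln(1+r)⌉ = 56 payments (last £63.27); total interest = total paid − £7,515.00 = £3,933.27.
At £227.00/mo: 48 payments (last £204.50); total interest £3,358.50.
Payments saved = 56 − 48 = 8.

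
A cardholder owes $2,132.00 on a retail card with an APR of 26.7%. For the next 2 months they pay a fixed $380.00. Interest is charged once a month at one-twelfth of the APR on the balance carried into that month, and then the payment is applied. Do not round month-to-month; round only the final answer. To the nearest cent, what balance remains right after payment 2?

Monthly rate r = 26.7%/12 = 2.225% = 0.02225.
Each month: B ← B·(1+r) − $380.00.
Month 1: interest $47.44; balance after payment $1,799.44.
Month 2: interest $40.04; balance after payment $1,459.47.

$1,459.47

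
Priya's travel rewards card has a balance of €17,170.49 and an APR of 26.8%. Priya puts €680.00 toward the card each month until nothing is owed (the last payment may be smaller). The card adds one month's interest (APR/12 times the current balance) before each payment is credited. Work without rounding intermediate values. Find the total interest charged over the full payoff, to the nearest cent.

Monthly rate r = 26.8%/12 = 2.23333% = 0.0223333.
Payoff takes n = ⌈−ln(1 − rB₀/P)/ln(1+r)⌉ = ⌈37.576⌉ = 38 payments; the last is €393.37.
Total paid = 37·€680.00 + €393.37 = €25,553.37.
Total interest = total paid − principal = €25,553.37 − €17,170.49 = €8,382.88.

€8,382.88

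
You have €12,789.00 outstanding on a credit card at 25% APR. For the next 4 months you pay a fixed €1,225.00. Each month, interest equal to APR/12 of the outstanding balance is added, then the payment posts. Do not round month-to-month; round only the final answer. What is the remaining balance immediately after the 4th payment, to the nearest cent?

Monthly rate r = 25%/12 = 2.08333% = 0.0208333.
Each month: B ← B·(1+r) − €1,225.00.
Month 1: interest €266.44; balance after payment €11,830.44.
Month 2: interest €246.47; balance after payment €10,851.90.
Month 3: interest €226.08; balance after payment €9,852.99.
Month 4: interest €205.27; balance after payment €8,833.26.

€8,833.26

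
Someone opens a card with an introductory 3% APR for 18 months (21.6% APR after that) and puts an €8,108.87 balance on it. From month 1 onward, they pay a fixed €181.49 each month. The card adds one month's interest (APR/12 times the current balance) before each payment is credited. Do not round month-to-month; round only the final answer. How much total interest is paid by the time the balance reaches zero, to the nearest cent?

Promo months 1–18 at r₀ = 3%/12 = 0.0025; months 19+ at r₁ = 21.6%/12 = 0.018.
After month 18: iterate B ← B·(1+r₀) − €181.49 for 18 months → €5,144.45.
Then at r₁ with €181.49/mo: n₂ = −ln(1 − r₁·B/P)/ln(1+r₁) ≈ 40.01 → 41 more payments.
Total paid = 58·€181.49 + €2.11 = €10,528.53; interest = €10,528.53 − €8,108.87 = €2,419.66.

€2,419.66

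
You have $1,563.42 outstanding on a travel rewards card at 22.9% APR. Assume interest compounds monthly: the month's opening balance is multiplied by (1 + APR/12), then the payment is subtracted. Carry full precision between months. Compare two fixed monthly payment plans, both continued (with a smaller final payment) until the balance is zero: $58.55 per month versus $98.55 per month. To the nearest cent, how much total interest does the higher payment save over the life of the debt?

$326.87

Monthly rate r = 22.9%/12 = 1.90833% = 0.0190833.
At $58.55/mo: n = ⌈−ln(1 − rB₀/P)/ln(1+r)⌉ = 38 payments (last $40.51); total interest = total paid − $1,563.42 = $643.44.
At $98.55/mo: 20 payments (last $7.54); total interest $316.57.
Interest saved = $643.44 − $316.57 = $326.87.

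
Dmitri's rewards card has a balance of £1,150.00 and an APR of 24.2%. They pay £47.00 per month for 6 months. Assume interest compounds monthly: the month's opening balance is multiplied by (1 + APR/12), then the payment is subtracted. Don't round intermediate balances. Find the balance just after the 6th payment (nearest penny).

£999.75

Monthly rate r = 24.2%/12 = 2.01667% = 0.0201667.
Each month: B ← B·(1+r) − £47.00.
Month 1: interest £23.19; balance after payment £1,126.19.
Month 2: interest £22.71; balance after payment £1,101.90.
Month 3: interest £22.22; balance after payment £1,077.12.
Month 4: interest £21.72; balance after payment £1,051.85.
Month 5: interest £21.21; balance after payment £1,026.06.
Month 6: interest £20.69; balance after payment £999.75.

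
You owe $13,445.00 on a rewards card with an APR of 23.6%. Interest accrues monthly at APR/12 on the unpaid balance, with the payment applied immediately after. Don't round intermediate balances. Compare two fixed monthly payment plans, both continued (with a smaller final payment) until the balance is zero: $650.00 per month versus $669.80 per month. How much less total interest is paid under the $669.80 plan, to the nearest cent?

Monthly rate r = 23.6%/12 = 1.96667% = 0.0196667.
At $650.00/mo: n = ⌈−ln(1 − rB₀/P)/ln(1+r)⌉ = 27 payments (last $529.92); total interest = total paid − $13,445.00 = $3,984.92.
At $669.80/mo: 26 payments (last $525.77); total interest $3,825.77.
Interest saved = $3,984.92 − $3,825.77 = $159.15.

$159.15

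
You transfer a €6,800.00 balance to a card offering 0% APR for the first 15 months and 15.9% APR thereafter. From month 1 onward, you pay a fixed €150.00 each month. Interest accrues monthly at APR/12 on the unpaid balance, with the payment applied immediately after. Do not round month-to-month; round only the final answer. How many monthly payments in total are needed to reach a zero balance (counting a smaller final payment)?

Promo months 1–15 at r₀ = 0%/12 = 0; months 16+ at r₁ = 15.9%/12 = 0.01325.
After month 15 (no interest yet): B = €6,800.00 − 15·€150.00 = €4,550.00.
Then at r₁ with €150.00/mo: n₂ = −ln(1 − r₁·B/P)/ln(1+r₁) ≈ 39.05 → 40 more payments.

55 payments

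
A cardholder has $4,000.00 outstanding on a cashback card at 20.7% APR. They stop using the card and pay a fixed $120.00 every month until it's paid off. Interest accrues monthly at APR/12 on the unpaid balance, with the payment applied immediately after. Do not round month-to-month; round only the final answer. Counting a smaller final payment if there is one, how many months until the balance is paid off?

Monthly rate r = 20.7%/12 = 1.725% = 0.01725.
Recurrence: B ← B·(1+r) − $120.00.
Month 1: interest $69.00; balance after payment $3,949.00.
Month 2: interest $68.12; balance after payment $3,897.12.
Closed form: n = −ln(1 − rB₀/P)/ln(1+r) = −ln(0.425)/ln(1.01725) ≈ 50.030, so the balance reaches zero during payment 51.

51 payments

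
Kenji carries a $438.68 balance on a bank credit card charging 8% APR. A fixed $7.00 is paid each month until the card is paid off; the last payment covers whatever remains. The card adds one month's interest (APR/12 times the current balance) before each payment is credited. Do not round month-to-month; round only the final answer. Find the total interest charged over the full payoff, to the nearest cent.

Monthly rate r = 8%/12 = 0.666667% = 0.00666667.
Payoff takes n = ⌈−ln(1 − rB₀/P)/ln(1+r)⌉ = ⌈81.409⌉ = 82 payments; the last is $2.87.
Total paid = 81·$7.00 + $2.87 = $569.87.
Total interest = total paid − principal = $569.87 − $438.68 = $131.19.

$131.19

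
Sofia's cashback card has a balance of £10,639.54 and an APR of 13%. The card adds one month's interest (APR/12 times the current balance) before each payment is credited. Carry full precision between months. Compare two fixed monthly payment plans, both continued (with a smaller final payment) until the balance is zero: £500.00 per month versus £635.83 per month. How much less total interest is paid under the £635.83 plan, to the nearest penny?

Monthly rate r = 13%/12 = 1.08333% = 0.0108333.
At £500.00/mo: n = ⌈−ln(1 − rB₀/P)/ln(1+r)⌉ = 25 payments (last £160.35); total interest = total paid − £10,639.54 = £1,520.81.
At £635.83/mo: 19 payments (last £358.37); total interest £1,163.77.
Interest saved = £1,520.81 − £1,163.77 = £357.04.

£357.04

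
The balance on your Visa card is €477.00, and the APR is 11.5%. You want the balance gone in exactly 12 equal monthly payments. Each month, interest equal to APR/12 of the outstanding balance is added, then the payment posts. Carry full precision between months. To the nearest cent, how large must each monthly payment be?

€42.27

Monthly rate r = 11.5%/12 = 0.958333% = 0.00958333.
Level-payment amortization: P = B₀·r / (1 − (1+r)^(−n)) = 477.00·0.00958333 / (1 − 1.00958^(−12)).
Denominator 1 − (1+r)^(−12) = 0.108145658.
P = 4.57125 / 0.108145658 ≈ 42.27.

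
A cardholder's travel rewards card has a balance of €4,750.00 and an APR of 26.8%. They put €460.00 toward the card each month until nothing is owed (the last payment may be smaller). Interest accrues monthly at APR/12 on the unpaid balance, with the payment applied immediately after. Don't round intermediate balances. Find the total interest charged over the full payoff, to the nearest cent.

€710.47

Monthly rate r = 26.8%/12 = 2.23333% = 0.0223333.
Payoff takes n = ⌈−ln(1 − rB₀/P)/ln(1+r)⌉ = ⌈11.869⌉ = 12 payments; the last is €400.47.
Total paid = 11·€460.00 + €400.47 = €5,460.47.
Total interest = total paid − principal = €5,460.47 − €4,750.00 = €710.47.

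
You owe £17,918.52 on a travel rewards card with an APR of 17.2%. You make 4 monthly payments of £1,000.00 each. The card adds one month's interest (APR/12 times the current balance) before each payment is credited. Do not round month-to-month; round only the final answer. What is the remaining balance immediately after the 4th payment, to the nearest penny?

Monthly rate r = 17.2%/12 = 1.43333% = 0.0143333.
Each month: B ← B·(1+r) − £1,000.00.
Month 1: interest £256.83; balance after payment £17,175.35.
Month 2: interest £246.18; balance after payment £16,421.53.
Month 3: interest £235.38; balance after payment £15,656.91.
Month 4: interest £224.42; balance after payment £14,881.32.

£14,881.32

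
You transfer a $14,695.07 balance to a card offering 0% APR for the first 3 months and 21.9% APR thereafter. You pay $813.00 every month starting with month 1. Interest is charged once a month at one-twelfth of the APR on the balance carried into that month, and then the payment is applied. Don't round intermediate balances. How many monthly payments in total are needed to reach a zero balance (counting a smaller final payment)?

Promo months 1–3 at r₀ = 0%/12 = 0; months 4+ at r₁ = 21.9%/12 = 0.01825.
After month 3 (no interest yet): B = $14,695.07 − 3·$813.00 = $12,256.07.
Then at r₁ with $813.00/mo: n₂ = −ln(1 − r₁·B/P)/ln(1+r₁) ≈ 17.79 → 18 more payments.

21 months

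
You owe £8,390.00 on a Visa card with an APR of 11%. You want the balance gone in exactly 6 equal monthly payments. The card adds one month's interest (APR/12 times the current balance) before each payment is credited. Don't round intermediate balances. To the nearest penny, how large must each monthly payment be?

Monthly rate r = 11%/12 = 0.916667% = 0.00916667.
Level-payment amortization: P = B₀·r / (1 − (1+r)^(−n)) = 8390.00·0.00916667 / (1 − 1.00917^(−6)).
Denominator 1 − (1+r)^(−6) = 0.0532776773.
P = 76.9083 / 0.0532776773 ≈ 1443.54.

£1,443.54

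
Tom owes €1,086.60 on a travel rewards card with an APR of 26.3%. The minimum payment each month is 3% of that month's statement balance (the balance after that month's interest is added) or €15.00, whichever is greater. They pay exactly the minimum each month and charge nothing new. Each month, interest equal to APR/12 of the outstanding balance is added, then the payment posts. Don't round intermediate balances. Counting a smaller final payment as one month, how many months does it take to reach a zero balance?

Monthly rate r = 26.3%/12 = 2.19167% = 0.0219167.
While 3% of the post-interest balance exceeds €15.00, each month B ← (B·(1+r))·(1 − 0.03), i.e. B shrinks by the factor (1+r)·0.97 = 0.99126.
This holds for months 1–91. Entering month 92 the balance is €488.77; 3% of the post-interest balance is now below €15.00, so the flat €15.00 minimum applies from here.
From month 92 a fixed €15.00 at rate r clears €488.77 in 58 more payments. Total: 91 + 58 = 149 months.

149 months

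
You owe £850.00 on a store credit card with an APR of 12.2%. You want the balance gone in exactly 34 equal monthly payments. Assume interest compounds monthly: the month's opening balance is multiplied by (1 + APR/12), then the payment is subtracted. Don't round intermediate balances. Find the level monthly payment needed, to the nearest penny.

£29.69

Monthly rate r = 12.2%/12 = 1.01667% = 0.0101667.
Level-payment amortization: P = B₀·r / (1 − (1+r)^(−n)) = 850.00·0.0101667 / (1 − 1.01017^(−34)).
Denominator 1 − (1+r)^(−34) = 0.291015311.
P = 8.64167 / 0.291015311 ≈ 29.69.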